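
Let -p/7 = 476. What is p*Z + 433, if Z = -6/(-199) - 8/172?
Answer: 4171661/8557 ≈ 487.51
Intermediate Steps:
p = -3332 (p = -7*476 = -3332)
Z = -140/8557 (Z = -6*(-1/199) - 8*1/172 = 6/199 - 2/43 = -140/8557 ≈ -0.016361)
p*Z + 433 = -3332*(-140/8557) + 433 = 466480/8557 + 433 = 4171661/8557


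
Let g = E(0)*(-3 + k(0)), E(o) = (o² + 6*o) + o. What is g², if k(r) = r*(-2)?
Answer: 0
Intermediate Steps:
E(o) = o² + 7*o
k(r) = -2*r
g = 0 (g = (0*(7 + 0))*(-3 - 2*0) = (0*7)*(-3 + 0) = 0*(-3) = 0)
g² = 0² = 0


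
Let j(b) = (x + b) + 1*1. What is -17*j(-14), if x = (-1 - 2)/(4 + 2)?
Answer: 459/2 ≈ 229.50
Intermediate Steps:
x = -1/2 (x = -3/6 = -3*1/6 = -1/2 ≈ -0.50000)
j(b) = 1/2 + b (j(b) = (-1/2 + b) + 1*1 = (-1/2 + b) + 1 = 1/2 + b)
-17*j(-14) = -17*(1/2 - 14) = -17*(-27/2) = 459/2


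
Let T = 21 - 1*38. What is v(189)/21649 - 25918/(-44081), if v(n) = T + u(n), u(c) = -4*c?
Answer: 527024169/954309569 ≈ 0.55226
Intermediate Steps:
T = -17 (T = 21 - 38 = -17)
v(n) = -17 - 4*n
v(189)/21649 - 25918/(-44081) = (-17 - 4*189)/21649 - 25918/(-44081) = (-17 - 756)*(1/21649) - 25918*(-1/44081) = -773*1/21649 + 25918/44081 = -773/21649 + 25918/44081 = 527024169/954309569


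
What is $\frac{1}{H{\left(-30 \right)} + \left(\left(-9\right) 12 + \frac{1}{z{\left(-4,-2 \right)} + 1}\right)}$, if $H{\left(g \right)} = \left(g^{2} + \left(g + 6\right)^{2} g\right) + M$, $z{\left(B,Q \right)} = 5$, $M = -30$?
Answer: $- \frac{6}{99107} \approx -6.0541 \cdot 10^{-5}$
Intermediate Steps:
$H{\left(g \right)} = -30 + g^{2} + g \left(6 + g\right)^{2}$ ($H{\left(g \right)} = \left(g^{2} + \left(g + 6\right)^{2} g\right) - 30 = \left(g^{2} + \left(6 + g\right)^{2} g\right) - 30 = \left(g^{2} + g \left(6 + g\right)^{2}\right) - 30 = -30 + g^{2} + g \left(6 + g\right)^{2}$)
$\frac{1}{H{\left(-30 \right)} + \left(\left(-9\right) 12 + \frac{1}{z{\left(-4,-2 \right)} + 1}\right)} = \frac{1}{\left(-30 + \left(-30\right)^{2} - 30 \left(6 - 30\right)^{2}\right) + \left(\left(-9\right) 12 + \frac{1}{5 + 1}\right)} = \frac{1}{\left(-30 + 900 - 30 \left(-24\right)^{2}\right) - \left(108 - \frac{1}{6}\right)} = \frac{1}{\left(-30 + 900 - 17280\right) + \left(-108 + \frac{1}{6}\right)} = \frac{1}{\left(-30 + 900 - 17280\right) - \frac{647}{6}} = \frac{1}{-16410 - \frac{647}{6}} = \frac{1}{- \frac{99107}{6}} = - \frac{6}{99107}$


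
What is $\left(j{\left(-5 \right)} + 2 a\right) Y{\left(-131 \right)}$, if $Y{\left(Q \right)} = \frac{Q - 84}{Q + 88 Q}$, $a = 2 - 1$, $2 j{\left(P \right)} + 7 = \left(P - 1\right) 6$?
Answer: $- \frac{8385}{23318} \approx -0.35959$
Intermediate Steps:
$j{\left(P \right)} = - \frac{13}{2} + 3 P$ ($j{\left(P \right)} = - \frac{7}{2} + \frac{\left(P - 1\right) 6}{2} = - \frac{7}{2} + \frac{\left(-1 + P\right) 6}{2} = - \frac{7}{2} + \frac{-6 + 6 P}{2} = - \frac{7}{2} + \left(-3 + 3 P\right) = - \frac{13}{2} + 3 P$)
$a = 1$ ($a = 2 - 1 = 1$)
$Y{\left(Q \right)} = \frac{-84 + Q}{89 Q}$
$\left(j{\left(-5 \right)} + 2 a\right) Y{\left(-131 \right)} = \left(\left(- \frac{13}{2} + 3 \left(-5\right)\right) + 2 \cdot 1\right) \frac{-84 - 131}{89 \left(-131\right)} = \left(\left(- \frac{13}{2} - 15\right) + 2\right) \frac{1}{89} \left(- \frac{1}{131}\right) \left(-215\right) = \left(- \frac{43}{2} + 2\right) \frac{215}{11659} = \left(- \frac{39}{2}\right) \frac{215}{11659} = - \frac{8385}{23318}$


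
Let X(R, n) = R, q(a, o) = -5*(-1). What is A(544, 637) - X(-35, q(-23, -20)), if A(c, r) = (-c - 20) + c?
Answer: 15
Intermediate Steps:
q(a, o) = 5
A(c, r) = -20 (A(c, r) = (-20 - c) + c = -20)
A(544, 637) - X(-35, q(-23, -20)) = -20 - 1*(-35) = -20 + 35 = 15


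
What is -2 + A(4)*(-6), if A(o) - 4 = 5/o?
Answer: -67/2 ≈ -33.500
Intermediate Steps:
A(o) = 4 + 5/o
-2 + A(4)*(-6) = -2 + (4 + 5/4)*(-6) = -2 + (21/4)*(-6) = -2 - 63/2 = -67/2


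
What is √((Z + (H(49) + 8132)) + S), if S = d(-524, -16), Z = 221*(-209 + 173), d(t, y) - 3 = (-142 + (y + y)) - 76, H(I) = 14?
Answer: I*√57 ≈ 7.5498*I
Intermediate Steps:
d(t, y) = -215 + 2*y (d(t, y) = 3 + ((-142 + (y + y)) - 76) = 3 + ((-142 + 2*y) - 76) = 3 + (-218 + 2*y) = -215 + 2*y)
Z = -7956 (Z = 221*(-36) = -7956)
S = -247 (S = -215 + 2*(-16) = -215 - 32 = -247)
√((Z + (H(49) + 8132)) + S) = √((-7956 + (14 + 8132)) - 247) = √((-7956 + 8146) - 247) = √(190 - 247) = √(-57) = I*√57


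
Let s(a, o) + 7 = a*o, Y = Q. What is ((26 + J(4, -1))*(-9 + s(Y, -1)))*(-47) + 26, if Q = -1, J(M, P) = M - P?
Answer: 21881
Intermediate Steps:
Y = -1
s(a, o) = -7 + a*o
((26 + J(4, -1))*(-9 + s(Y, -1)))*(-47) + 26 = ((26 + (4 - 1*(-1)))*(-9 + (-7 - 1*(-1))))*(-47) + 26 = ((26 + (4 + 1))*(-9 + (-7 + 1)))*(-47) + 26 = ((26 + 5)*(-9 - 6))*(-47) + 26 = (31*(-15))*(-47) + 26 = -465*(-47) + 26 = 21855 + 26 = 21881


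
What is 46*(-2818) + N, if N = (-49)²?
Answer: -127227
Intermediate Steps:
N = 2401
46*(-2818) + N = 46*(-2818) + 2401 = -129628 + 2401 = -127227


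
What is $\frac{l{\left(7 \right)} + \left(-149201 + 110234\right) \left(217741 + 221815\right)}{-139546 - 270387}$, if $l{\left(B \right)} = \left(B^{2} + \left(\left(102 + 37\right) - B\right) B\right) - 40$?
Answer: $\frac{17128177719}{409933} \approx 41783.0$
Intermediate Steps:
$l{\left(B \right)} = -40 + B^{2} + B \left(139 - B\right)$ ($l{\left(B \right)} = \left(B^{2} + \left(139 - B\right) B\right) - 40 = \left(B^{2} + B \left(139 - B\right)\right) - 40 = -40 + B^{2} + B \left(139 - B\right)$)
$\frac{l{\left(7 \right)} + \left(-149201 + 110234\right) \left(217741 + 221815\right)}{-139546 - 270387} = \frac{\left(-40 + 139 \cdot 7\right) + \left(-149201 + 110234\right) \left(217741 + 221815\right)}{-139546 - 270387} = \frac{\left(-40 + 973\right) - 17128178652}{-409933} = \left(933 - 17128178652\right) \left(- \frac{1}{409933}\right) = \left(-17128177719\right) \left(- \frac{1}{409933}\right) = \frac{17128177719}{409933}$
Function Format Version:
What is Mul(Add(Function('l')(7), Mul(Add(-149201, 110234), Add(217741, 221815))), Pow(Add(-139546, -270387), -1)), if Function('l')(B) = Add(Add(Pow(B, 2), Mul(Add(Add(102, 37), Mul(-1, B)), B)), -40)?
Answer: Rational(17128177719, 409933) ≈ 41783.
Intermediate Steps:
Function('l')(B) = Add(-40, Pow(B, 2), Mul(B, Add(139, Mul(-1, B)))) (Function('l')(B) = Add(Add(Pow(B, 2), Mul(Add(139, Mul(-1, B)), B)), -40) = Add(Add(Pow(B, 2), Mul(B, Add(139, Mul(-1, B)))), -40) = Add(-40, Pow(B, 2), Mul(B, Add(139, Mul(-1, B)))))
Mul(Add(Function('l')(7), Mul(Add(-149201, 110234), Add(217741, 221815))), Pow(Add(-139546, -270387), -1)) = Mul(Add(Add(-40, Mul(139, 7)), Mul(Add(-149201, 110234), Add(217741, 221815))), Pow(Add(-139546, -270387), -1)) = Mul(Add(Add(-40, 973), Mul(-38967, 439556)), Pow(-409933, -1)) = Mul(Add(933, -17128178652), Rational(-1, 409933)) = Mul(-17128177719, Rational(-1, 409933)) = Rational(17128177719, 409933)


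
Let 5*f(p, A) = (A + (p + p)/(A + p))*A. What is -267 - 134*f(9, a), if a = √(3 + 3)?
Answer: -48651/125 - 7236*√6/125 ≈ -531.00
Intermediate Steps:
a = √6 ≈ 2.4495
f(p, A) = A*(A + 2*p/(A + p))/5 (f(p, A) = ((A + (p + p)/(A + p))*A)/5 = ((A + (2*p)/(A + p))*A)/5 = ((A + 2*p/(A + p))*A)/5 = (A*(A + 2*p/(A + p)))/5 = A*(A + 2*p/(A + p))/5)
-267 - 134*f(9, a) = -267 - 134*√6*((√6)² + 2*9 + √6*9)/(5*(√6 + 9)) = -267 - 134*√6*(6 + 18 + 9*√6)/(5*(9 + √6)) = -267 - 134*√6*(24 + 9*√6)/(5*(9 + √6))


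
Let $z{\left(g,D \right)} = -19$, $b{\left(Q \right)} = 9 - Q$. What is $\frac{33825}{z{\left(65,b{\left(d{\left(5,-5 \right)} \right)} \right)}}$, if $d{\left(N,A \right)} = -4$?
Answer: $- \frac{33825}{19} \approx -1780.3$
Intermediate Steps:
$\frac{33825}{z{\left(65,b{\left(d{\left(5,-5 \right)} \right)} \right)}} = \frac{33825}{-19} = 33825 \left(- \frac{1}{19}\right) = - \frac{33825}{19}$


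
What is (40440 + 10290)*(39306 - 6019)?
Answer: 1688649510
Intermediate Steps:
(40440 + 10290)*(39306 - 6019) = 50730*33287 = 1688649510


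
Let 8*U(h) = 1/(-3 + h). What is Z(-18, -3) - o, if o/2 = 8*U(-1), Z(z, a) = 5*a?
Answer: -29/2 ≈ -14.500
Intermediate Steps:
U(h) = 1/(8*(-3 + h))
o = -½ (o = 2*(8*(1/(8*(-3 - 1)))) = 2*(8*((⅛)/(-4))) = 2*(8*((⅛)*(-¼))) = 2*(8*(-1/32)) = 2*(-¼) = -½ ≈ -0.50000)
Z(-18, -3) - o = 5*(-3) - 1*(-½) = -15 + ½ = -29/2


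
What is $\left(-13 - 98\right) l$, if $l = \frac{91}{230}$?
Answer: $- \frac{10101}{230} \approx -43.917$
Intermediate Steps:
$l = \frac{91}{230}$ ($l = 91 \cdot \frac{1}{230} = \frac{91}{230} \approx 0.39565$)
$\left(-13 - 98\right) l = \left(-13 - 98\right) \frac{91}{230} = \left(-111\right) \frac{91}{230} = - \frac{10101}{230}$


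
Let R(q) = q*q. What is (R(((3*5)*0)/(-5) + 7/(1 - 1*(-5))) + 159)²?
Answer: 33327529/1296 ≈ 25716.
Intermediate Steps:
R(q) = q²
(R(((3*5)*0)/(-5) + 7/(1 - 1*(-5))) + 159)² = ((((3*5)*0)/(-5) + 7/(1 - 1*(-5)))² + 159)² = (((15*0)*(-⅕) + 7/(1 + 5))² + 159)² = ((0*(-⅕) + 7/6)² + 159)² = ((0 + 7*(⅙))² + 159)² = ((0 + 7/6)² + 159)² = ((7/6)² + 159)² = (49/36 + 159)² = (5773/36)² = 33327529/1296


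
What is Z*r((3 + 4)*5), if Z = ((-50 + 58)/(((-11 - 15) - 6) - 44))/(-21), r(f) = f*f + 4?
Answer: 2458/399 ≈ 6.1604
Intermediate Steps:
r(f) = 4 + f² (r(f) = f² + 4 = 4 + f²)
Z = 2/399 (Z = (8/((-26 - 6) - 44))*(-1/21) = (8/(-32 - 44))*(-1/21) = (8/(-76))*(-1/21) = (8*(-1/76))*(-1/21) = -2/19*(-1/21) = 2/399 ≈ 0.0050125)
Z*r((3 + 4)*5) = 2*(4 + ((3 + 4)*5)²)/399 = 2*(4 + (7*5)²)/399 = 2*(4 + 35²)/399 = 2*(4 + 1225)/399 = (2/399)*1229 = 2458/399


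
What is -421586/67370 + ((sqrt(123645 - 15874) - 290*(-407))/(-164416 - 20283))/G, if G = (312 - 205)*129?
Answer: -537399712646071/85876549004445 - sqrt(107771)/2549400297 ≈ -6.2578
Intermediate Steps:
G = 13803 (G = 107*129 = 13803)
-421586/67370 + ((sqrt(123645 - 15874) - 290*(-407))/(-164416 - 20283))/G = -421586/67370 + ((sqrt(123645 - 15874) - 290*(-407))/(-164416 - 20283))/13803 = -421586*1/67370 + ((sqrt(107771) + 118030)/(-184699))*(1/13803) = -210793/33685 + ((118030 + sqrt(107771))*(-1/184699))*(1/13803) = -210793/33685 + (-118030/184699 - sqrt(107771)/184699)*(1/13803) = -210793/33685 + (-118030/2549400297 - sqrt(107771)/2549400297) = -537399712646071/85876549004445 - sqrt(107771)/2549400297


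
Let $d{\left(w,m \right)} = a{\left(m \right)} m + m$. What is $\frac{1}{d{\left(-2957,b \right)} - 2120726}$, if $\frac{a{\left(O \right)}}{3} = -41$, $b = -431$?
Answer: $- \frac{1}{2068144} \approx -4.8353 \cdot 10^{-7}$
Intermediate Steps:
$a{\left(O \right)} = -123$ ($a{\left(O \right)} = 3 \left(-41\right) = -123$)
$d{\left(w,m \right)} = - 122 m$ ($d{\left(w,m \right)} = - 123 m + m = - 122 m$)
$\frac{1}{d{\left(-2957,b \right)} - 2120726} = \frac{1}{\left(-122\right) \left(-431\right) - 2120726} = \frac{1}{52582 - 2120726} = \frac{1}{-2068144} = - \frac{1}{2068144}$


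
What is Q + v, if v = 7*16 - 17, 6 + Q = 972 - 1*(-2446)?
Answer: 3507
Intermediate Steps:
Q = 3412 (Q = -6 + (972 - 1*(-2446)) = -6 + (972 + 2446) = -6 + 3418 = 3412)
v = 95 (v = 112 - 17 = 95)
Q + v = 3412 + 95 = 3507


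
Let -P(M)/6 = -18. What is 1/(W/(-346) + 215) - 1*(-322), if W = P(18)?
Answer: 11959575/37141 ≈ 322.00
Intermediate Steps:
P(M) = 108 (P(M) = -6*(-18) = 108)
W = 108
1/(W/(-346) + 215) - 1*(-322) = 1/(108/(-346) + 215) - 1*(-322) = 1/(108*(-1/346) + 215) + 322 = 1/(-54/173 + 215) + 322 = 1/(37141/173) + 322 = 173/37141 + 322 = 11959575/37141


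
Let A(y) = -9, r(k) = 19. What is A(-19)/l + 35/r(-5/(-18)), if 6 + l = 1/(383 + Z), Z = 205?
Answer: 223993/67013 ≈ 3.3425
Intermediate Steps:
l = -3527/588 (l = -6 + 1/(383 + 205) = -6 + 1/588 = -3527/588 ≈ -5.9983)
A(-19)/l + 35/r(-5/(-18)) = -9/(-3527/588) + 35/19 = -9*(-588/3527) + 35*(1/19) = 5292/3527 + 35/19 = 223993/67013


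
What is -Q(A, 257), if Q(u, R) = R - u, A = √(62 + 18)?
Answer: -257 + 4*√5 ≈ -248.06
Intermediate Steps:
A = 4*√5 (A = √80 = 4*√5 ≈ 8.9443)
-Q(A, 257) = -(257 - 4*√5) = -257 + 4*√5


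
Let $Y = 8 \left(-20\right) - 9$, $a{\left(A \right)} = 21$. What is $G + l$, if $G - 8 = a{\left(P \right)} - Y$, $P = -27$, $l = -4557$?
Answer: $-4359$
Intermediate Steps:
$Y = -169$ ($Y = -160 - 9 = -169$)
$G = 198$ ($G = 8 + \left(21 - -169\right) = 8 + \left(21 + 169\right) = 8 + 190 = 198$)
$G + l = 198 - 4557 = -4359$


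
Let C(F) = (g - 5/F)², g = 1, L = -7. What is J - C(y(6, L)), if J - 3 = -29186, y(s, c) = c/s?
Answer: -1431336/49 ≈ -29211.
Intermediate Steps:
J = -29183 (J = 3 - 29186 = -29183)
C(F) = (1 - 5/F)²
J - C(y(6, L)) = -29183 - (-5 - 7/6)²/(-7/6)² = -29183 - 36*(-37/6)²/49 = -29183 - 36*1369/(49*36) = -29183 - 1*1369/49 = -29183 - 1369/49 = -1431336/49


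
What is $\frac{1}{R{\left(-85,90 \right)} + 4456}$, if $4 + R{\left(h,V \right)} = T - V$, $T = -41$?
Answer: $\frac{1}{4321} \approx 0.00023143$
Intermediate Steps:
$R{\left(h,V \right)} = -45 - V$ ($R{\left(h,V \right)} = -4 - \left(41 + V\right) = -45 - V$)
$\frac{1}{R{\left(-85,90 \right)} + 4456} = \frac{1}{\left(-45 - 90\right) + 4456} = \frac{1}{-135 + 4456} = \frac{1}{4321}$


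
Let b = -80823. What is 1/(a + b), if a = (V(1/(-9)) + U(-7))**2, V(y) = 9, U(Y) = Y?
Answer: -1/80819 ≈ -1.2373e-5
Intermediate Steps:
a = 4 (a = (9 - 7)**2 = 2**2 = 4)
1/(a + b) = 1/(4 - 80823) = 1/(-80819) = -1/80819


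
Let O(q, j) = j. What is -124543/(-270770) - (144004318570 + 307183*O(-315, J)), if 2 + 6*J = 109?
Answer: -58490298965030878/406155 ≈ -1.4401e+11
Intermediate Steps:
J = 107/6 (J = -⅓ + (⅙)*109 = -⅓ + 109/6 = 107/6 ≈ 17.833)
-124543/(-270770) - (144004318570 + 307183*O(-315, J)) = -124543/(-270770) - 307183/(1/(107/6 + 468790)) = -124543*(-1/270770) - 307183/(1/(2812847/6)) = 124543/270770 - 307183/6/2812847 = 124543/270770 - 307183*2812847/6 = 124543/270770 - 864058780001/6 = -58490298965030878/406155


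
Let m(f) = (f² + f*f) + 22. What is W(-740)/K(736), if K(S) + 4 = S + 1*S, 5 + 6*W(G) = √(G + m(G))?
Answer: -5/8808 + √1094482/8808 ≈ 0.11821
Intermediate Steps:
m(f) = 22 + 2*f² (m(f) = (f² + f²) + 22 = 2*f² + 22 = 22 + 2*f²)
W(G) = -⅚ + √(22 + G + 2*G²)/6 (W(G) = -⅚ + √(G + (22 + 2*G²))/6 = -⅚ + √(22 + G + 2*G²)/6)
K(S) = -4 + 2*S (K(S) = -4 + (S + 1*S) = -4 + (S + S) = -4 + 2*S)
W(-740)/K(736) = (-⅚ + √(22 - 740 + 2*(-740)²)/6)/(-4 + 2*736) = (-⅚ + √(22 - 740 + 2*547600)/6)/(-4 + 1472) = (-⅚ + √(22 - 740 + 1095200)/6)/1468 = (-⅚ + √1094482/6)*(1/1468) = -5/8808 + √1094482/8808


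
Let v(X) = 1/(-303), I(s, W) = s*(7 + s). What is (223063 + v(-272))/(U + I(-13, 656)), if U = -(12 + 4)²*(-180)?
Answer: 33794044/6992937 ≈ 4.8326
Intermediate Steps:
v(X) = -1/303
U = 46080 (U = -16²*(-180) = -256*(-180) = -1*(-46080) = 46080)
(223063 + v(-272))/(U + I(-13, 656)) = (223063 - 1/303)/(46080 - 13*(7 - 13)) = 67588088/(303*(46080 - 13*(-6))) = 67588088/(303*(46080 + 78)) = (67588088/303)/46158 = (67588088/303)*(1/46158) = 33794044/6992937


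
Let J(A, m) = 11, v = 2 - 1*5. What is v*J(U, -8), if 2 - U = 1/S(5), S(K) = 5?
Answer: -33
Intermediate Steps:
v = -3 (v = 2 - 5 = -3)
U = 9/5 (U = 2 - 1/5 = 2 - 1*⅕ = 2 - ⅕ = 9/5 ≈ 1.8000)
v*J(U, -8) = -3*11 = -33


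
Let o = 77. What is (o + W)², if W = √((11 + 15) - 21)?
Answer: (77 + √5)² ≈ 6278.4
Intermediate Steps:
W = √5 (W = √(26 - 21) = √5 ≈ 2.2361)
(o + W)² = (77 + √5)²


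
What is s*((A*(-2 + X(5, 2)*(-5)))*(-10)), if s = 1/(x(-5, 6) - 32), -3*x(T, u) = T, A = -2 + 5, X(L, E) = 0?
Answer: -180/91 ≈ -1.9780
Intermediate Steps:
A = 3
x(T, u) = -T/3
s = -3/91 (s = 1/(-1/3*(-5) - 32) = 1/(5/3 - 32) = 1/(-91/3) = -3/91 ≈ -0.032967)
s*((A*(-2 + X(5, 2)*(-5)))*(-10)) = -3*3*(-2 + 0*(-5))*(-10)/91 = -3*3*(-2 + 0)*(-10)/91 = -3*3*(-2)*(-10)/91 = -(-18)*(-10)/91 = -3/91*60 = -180/91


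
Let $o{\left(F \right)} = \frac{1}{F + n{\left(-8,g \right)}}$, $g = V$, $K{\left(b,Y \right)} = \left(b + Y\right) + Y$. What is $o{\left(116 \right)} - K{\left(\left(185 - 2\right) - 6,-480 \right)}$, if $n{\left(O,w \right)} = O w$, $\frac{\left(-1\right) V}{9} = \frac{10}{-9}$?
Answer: $\frac{28189}{36} \approx 783.03$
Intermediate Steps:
$K{\left(b,Y \right)} = b + 2 Y$ ($K{\left(b,Y \right)} = \left(Y + b\right) + Y = b + 2 Y$)
$V = 10$ ($V = - 9 \frac{10}{-9} = - 9 \cdot 10 \left(- \frac{1}{9}\right) = \left(-9\right) \left(- \frac{10}{9}\right) = 10$)
$g = 10$
$o{\left(F \right)} = \frac{1}{-80 + F}$ ($o{\left(F \right)} = \frac{1}{F - 80} = \frac{1}{-80 + F}$)
$o{\left(116 \right)} - K{\left(\left(185 - 2\right) - 6,-480 \right)} = \frac{1}{-80 + 116} - \left(\left(\left(185 - 2\right) - 6\right) + 2 \left(-480\right)\right) = \frac{1}{36} - \left(\left(183 - 6\right) - 960\right) = \frac{1}{36} - \left(177 - 960\right) = \frac{1}{36} - -783 = \frac{1}{36} + 783 = \frac{28189}{36}$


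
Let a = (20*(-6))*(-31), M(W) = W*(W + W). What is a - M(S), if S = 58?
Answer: -3008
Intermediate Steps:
M(W) = 2*W**2 (M(W) = W*(2*W) = 2*W**2)
a = 3720 (a = -120*(-31) = 3720)
a - M(S) = 3720 - 2*58**2 = 3720 - 2*3364 = 3720 - 1*6728 = 3720 - 6728 = -3008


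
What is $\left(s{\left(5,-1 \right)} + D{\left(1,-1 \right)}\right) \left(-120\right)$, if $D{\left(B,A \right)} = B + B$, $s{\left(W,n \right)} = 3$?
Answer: $-600$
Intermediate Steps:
$D{\left(B,A \right)} = 2 B$
$\left(s{\left(5,-1 \right)} + D{\left(1,-1 \right)}\right) \left(-120\right) = \left(3 + 2 \cdot 1\right) \left(-120\right) = \left(3 + 2\right) \left(-120\right) = 5 \left(-120\right) = -600$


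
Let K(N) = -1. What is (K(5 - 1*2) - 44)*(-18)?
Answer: 810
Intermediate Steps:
(K(5 - 1*2) - 44)*(-18) = (-1 - 44)*(-18) = -45*(-18) = 810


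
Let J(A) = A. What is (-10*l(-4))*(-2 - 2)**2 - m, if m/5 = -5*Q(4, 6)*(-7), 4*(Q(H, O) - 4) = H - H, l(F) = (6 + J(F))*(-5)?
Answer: 900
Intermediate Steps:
l(F) = -30 - 5*F (l(F) = (6 + F)*(-5) = -30 - 5*F)
Q(H, O) = 4 (Q(H, O) = 4 + (H - H)/4 = 4 + (1/4)*0 = 4 + 0 = 4)
m = 700 (m = 5*(-5*4*(-7)) = 5*(-20*(-7)) = 5*140 = 700)
(-10*l(-4))*(-2 - 2)**2 - m = (-10*(-30 - 5*(-4)))*(-2 - 2)**2 - 1*700 = -10*(-30 + 20)*(-4)**2 - 700 = -10*(-10)*16 - 700 = 100*16 - 700 = 1600 - 700 = 900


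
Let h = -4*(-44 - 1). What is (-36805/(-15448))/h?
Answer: 7361/556128 ≈ 0.013236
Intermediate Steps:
h = 180 (h = -4*(-45) = 180)
(-36805/(-15448))/h = -36805/(-15448)/180 = -36805*(-1/15448)*(1/180) = (36805/15448)*(1/180) = 7361/556128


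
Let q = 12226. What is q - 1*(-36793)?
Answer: 49019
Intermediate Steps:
q - 1*(-36793) = 12226 - 1*(-36793) = 12226 + 36793 = 49019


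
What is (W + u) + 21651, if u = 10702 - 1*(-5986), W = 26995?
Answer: 65334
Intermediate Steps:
u = 16688 (u = 10702 + 5986 = 16688)
(W + u) + 21651 = (26995 + 16688) + 21651 = 43683 + 21651 = 65334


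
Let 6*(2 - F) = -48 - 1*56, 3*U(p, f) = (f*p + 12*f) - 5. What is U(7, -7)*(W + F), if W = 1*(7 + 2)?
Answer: -3910/3 ≈ -1303.3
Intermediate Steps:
U(p, f) = -5/3 + 4*f + f*p/3 (U(p, f) = ((f*p + 12*f) - 5)/3 = ((12*f + f*p) - 5)/3 = (-5 + 12*f + f*p)/3 = -5/3 + 4*f + f*p/3)
W = 9 (W = 1*9 = 9)
F = 58/3 (F = 2 - (-48 - 1*56)/6 = 2 - (-48 - 56)/6 = 2 - 1/6*(-104) = 2 + 52/3 = 58/3 ≈ 19.333)
U(7, -7)*(W + F) = (-5/3 + 4*(-7) + (1/3)*(-7)*7)*(9 + 58/3) = (-5/3 - 28 - 49/3)*(85/3) = -46*85/3 = -3910/3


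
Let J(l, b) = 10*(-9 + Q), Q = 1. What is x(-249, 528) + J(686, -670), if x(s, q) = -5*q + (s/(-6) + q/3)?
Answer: -5005/2 ≈ -2502.5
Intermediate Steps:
x(s, q) = -14*q/3 - s/6 (x(s, q) = -5*q + (s*(-1/6) + q*(1/3)) = -5*q + (-s/6 + q/3) = -14*q/3 - s/6)
J(l, b) = -80 (J(l, b) = 10*(-9 + 1) = 10*(-8) = -80)
x(-249, 528) + J(686, -670) = (-14/3*528 - 1/6*(-249)) - 80 = (-2464 + 83/2) - 80 = -4845/2 - 80 = -5005/2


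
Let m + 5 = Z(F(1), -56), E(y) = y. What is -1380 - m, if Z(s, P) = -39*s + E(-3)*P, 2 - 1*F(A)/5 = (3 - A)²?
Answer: -1933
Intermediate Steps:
F(A) = 10 - 5*(3 - A)²
Z(s, P) = -39*s - 3*P
m = 553 (m = -5 + (-39*(10 - 5*(-3 + 1)²) - 3*(-56)) = -5 + (-39*(10 - 5*(-2)²) + 168) = -5 + (-39*(10 - 5*4) + 168) = -5 + (-39*(10 - 20) + 168) = -5 + (-39*(-10) + 168) = -5 + (390 + 168) = -5 + 558 = 553)
-1380 - m = -1380 - 1*553 = -1380 - 553 = -1933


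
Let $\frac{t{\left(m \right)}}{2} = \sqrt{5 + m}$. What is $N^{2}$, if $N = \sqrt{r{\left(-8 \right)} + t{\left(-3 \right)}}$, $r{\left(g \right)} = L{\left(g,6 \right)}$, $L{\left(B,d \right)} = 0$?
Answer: $2 \sqrt{2} \approx 2.8284$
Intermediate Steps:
$r{\left(g \right)} = 0$
$t{\left(m \right)} = 2 \sqrt{5 + m}$
$N = 2^{\frac{3}{4}}$ ($N = \sqrt{0 + 2 \sqrt{5 - 3}} = \sqrt{0 + 2 \sqrt{2}} = \sqrt{2 \sqrt{2}} = 2^{\frac{3}{4}} \approx 1.6818$)
$N^{2} = \left(2^{\frac{3}{4}}\right)^{2} = 2 \sqrt{2}$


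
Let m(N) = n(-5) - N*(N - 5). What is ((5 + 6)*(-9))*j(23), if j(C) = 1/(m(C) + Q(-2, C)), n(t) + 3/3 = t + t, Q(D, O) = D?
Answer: 99/427 ≈ 0.23185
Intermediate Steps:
n(t) = -1 + 2*t (n(t) = -1 + (t + t) = -1 + 2*t)
m(N) = -11 - N*(-5 + N) (m(N) = (-1 + 2*(-5)) - N*(N - 5) = (-1 - 10) - N*(-5 + N) = -11 - N*(-5 + N))
j(C) = 1/(-13 - C² + 5*C) (j(C) = 1/((-11 - C² + 5*C) - 2) = 1/(-13 - C² + 5*C))
((5 + 6)*(-9))*j(23) = ((5 + 6)*(-9))*(-1/(13 + 23² - 5*23)) = (11*(-9))*(-1/(13 + 529 - 115)) = -(-99)/427 = -99*(-1/427) = 99/427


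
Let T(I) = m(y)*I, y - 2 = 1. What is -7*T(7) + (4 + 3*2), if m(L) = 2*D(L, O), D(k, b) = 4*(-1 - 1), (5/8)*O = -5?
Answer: 794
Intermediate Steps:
O = -8 (O = (8/5)*(-5) = -8)
D(k, b) = -8 (D(k, b) = 4*(-2) = -8)
y = 3 (y = 2 + 1 = 3)
m(L) = -16 (m(L) = 2*(-8) = -16)
T(I) = -16*I
-7*T(7) + (4 + 3*2) = -(-112)*7 + (4 + 3*2) = -7*(-112) + (4 + 6) = 784 + 10 = 794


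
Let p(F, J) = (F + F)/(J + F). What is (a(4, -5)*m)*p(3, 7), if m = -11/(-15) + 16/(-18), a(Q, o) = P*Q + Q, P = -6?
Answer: 28/15 ≈ 1.8667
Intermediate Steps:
p(F, J) = 2*F/(F + J) (p(F, J) = (2*F)/(F + J) = 2*F/(F + J))
a(Q, o) = -5*Q (a(Q, o) = -6*Q + Q = -5*Q)
m = -7/45 (m = -11*(-1/15) + 16*(-1/18) = 11/15 - 8/9 = -7/45 ≈ -0.15556)
(a(4, -5)*m)*p(3, 7) = (-5*4*(-7/45))*(2*3/(3 + 7)) = (-20*(-7/45))*(2*3/10) = 28*(2*3*(⅒))/9 = (28/9)*(⅗) = 28/15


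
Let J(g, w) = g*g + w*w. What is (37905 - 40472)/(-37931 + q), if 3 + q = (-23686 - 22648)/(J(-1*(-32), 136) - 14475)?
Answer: 12950515/191423364 ≈ 0.067654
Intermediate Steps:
J(g, w) = g² + w²
q = -61469/5045 (q = -3 + (-23686 - 22648)/(((-1*(-32))² + 136²) - 14475) = -3 - 46334/((32² + 18496) - 14475) = -3 - 46334/((1024 + 18496) - 14475) = -3 - 46334/(19520 - 14475) = -3 - 46334/5045 = -61469/5045 ≈ -12.184)
(37905 - 40472)/(-37931 + q) = (37905 - 40472)/(-37931 - 61469/5045) = -2567/(-191423364/5045) = -2567*(-5045/191423364) = 12950515/191423364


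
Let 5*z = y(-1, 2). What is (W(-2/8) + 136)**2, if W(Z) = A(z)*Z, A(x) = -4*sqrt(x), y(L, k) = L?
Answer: (680 + I*sqrt(5))**2/25 ≈ 18496.0 + 121.64*I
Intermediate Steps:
z = -1/5 (z = (1/5)*(-1) = -1/5 ≈ -0.20000)
W(Z) = -4*I*Z*sqrt(5)/5 (W(Z) = (-4*I*sqrt(5)/5)*Z = -4*I*Z*sqrt(5)/5)
(W(-2/8) + 136)**2 = (-4*I*(-2/8)*sqrt(5)/5 + 136)**2 = (-4*I*(-2*1/8)*sqrt(5)/5 + 136)**2 = (-4/5*I*(-1/4)*sqrt(5) + 136)**2 = (I*sqrt(5)/5 + 136)**2 = (136 + I*sqrt(5)/5)**2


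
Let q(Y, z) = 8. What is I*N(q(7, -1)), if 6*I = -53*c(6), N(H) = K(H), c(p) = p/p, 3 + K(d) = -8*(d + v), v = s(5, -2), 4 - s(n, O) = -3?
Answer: 2173/2 ≈ 1086.5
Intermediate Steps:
s(n, O) = 7 (s(n, O) = 4 - 1*(-3) = 4 + 3 = 7)
v = 7
K(d) = -59 - 8*d (K(d) = -3 - 8*(d + 7) = -3 - 8*(7 + d) = -3 + (-56 - 8*d) = -59 - 8*d)
c(p) = 1
N(H) = -59 - 8*H
I = -53/6 (I = (-53*1)/6 = (⅙)*(-53) = -53/6 ≈ -8.8333)
I*N(q(7, -1)) = -53*(-59 - 8*8)/6 = -53*(-59 - 64)/6 = -53/6*(-123) = 2173/2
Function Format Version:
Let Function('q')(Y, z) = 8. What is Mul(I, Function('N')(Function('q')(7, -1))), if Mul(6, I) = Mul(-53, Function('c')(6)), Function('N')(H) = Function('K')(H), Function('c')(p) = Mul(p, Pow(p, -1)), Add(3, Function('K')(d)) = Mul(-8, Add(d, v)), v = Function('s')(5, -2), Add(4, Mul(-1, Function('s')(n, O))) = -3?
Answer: Rational(2173, 2) ≈ 1086.5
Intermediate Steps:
Function('s')(n, O) = 7 (Function('s')(n, O) = Add(4, Mul(-1, -3)) = Add(4, 3) = 7)
v = 7
Function('K')(d) = Add(-59, Mul(-8, d)) (Function('K')(d) = Add(-3, Mul(-8, Add(d, 7))) = Add(-3, Mul(-8, Add(7, d))) = Add(-3, Add(-56, Mul(-8, d))) = Add(-59, Mul(-8, d)))
Function('c')(p) = 1
Function('N')(H) = Add(-59, Mul(-8, H))
I = Rational(-53, 6) (I = Mul(Rational(1, 6), Mul(-53, 1)) = Mul(Rational(1, 6), -53) = Rational(-53, 6) ≈ -8.8333)
Mul(I, Function('N')(Function('q')(7, -1))) = Mul(Rational(-53, 6), Add(-59, Mul(-8, 8))) = Mul(Rational(-53, 6), Add(-59, -64)) = Mul(Rational(-53, 6), -123) = Rational(2173, 2)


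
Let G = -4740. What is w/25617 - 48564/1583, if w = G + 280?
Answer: -1251124168/40551711 ≈ -30.853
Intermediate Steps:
w = -4460 (w = -4740 + 280 = -4460)
w/25617 - 48564/1583 = -4460/25617 - 48564/1583 = -1251124168/40551711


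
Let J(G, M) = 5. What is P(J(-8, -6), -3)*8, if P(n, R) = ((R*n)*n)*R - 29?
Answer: 1568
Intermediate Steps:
P(n, R) = -29 + R²*n² (P(n, R) = (R*n²)*R - 29 = R²*n² - 29 = -29 + R²*n²)
P(J(-8, -6), -3)*8 = (-29 + (-3)²*5²)*8 = (-29 + 9*25)*8 = (-29 + 225)*8 = 196*8 = 1568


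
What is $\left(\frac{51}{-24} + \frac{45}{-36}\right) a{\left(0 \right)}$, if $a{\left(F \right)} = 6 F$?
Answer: $0$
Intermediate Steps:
$\left(\frac{51}{-24} + \frac{45}{-36}\right) a{\left(0 \right)} = \left(\frac{51}{-24} + \frac{45}{-36}\right) 6 \cdot 0 = \left(51 \left(- \frac{1}{24}\right) + 45 \left(- \frac{1}{36}\right)\right) 0 = \left(- \frac{17}{8} - \frac{5}{4}\right) 0 = \left(- \frac{27}{8}\right) 0 = 0$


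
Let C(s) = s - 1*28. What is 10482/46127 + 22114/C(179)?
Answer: 1021635260/6965177 ≈ 146.68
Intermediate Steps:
C(s) = -28 + s (C(s) = s - 28 = -28 + s)
10482/46127 + 22114/C(179) = 10482/46127 + 22114/(-28 + 179) = 10482*(1/46127) + 22114/151 = 10482/46127 + 22114*(1/151) = 10482/46127 + 22114/151 = 1021635260/6965177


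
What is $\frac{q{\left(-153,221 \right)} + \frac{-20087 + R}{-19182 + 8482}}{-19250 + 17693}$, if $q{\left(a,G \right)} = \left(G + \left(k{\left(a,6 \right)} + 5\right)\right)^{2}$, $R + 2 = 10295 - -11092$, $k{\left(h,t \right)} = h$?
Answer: $- \frac{9503167}{2776650} \approx -3.4225$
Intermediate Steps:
$R = 21385$ ($R = -2 + \left(10295 - -11092\right) = -2 + \left(10295 + 11092\right) = -2 + 21387 = 21385$)
$q{\left(a,G \right)} = \left(5 + G + a\right)^{2}$ ($q{\left(a,G \right)} = \left(G + \left(a + 5\right)\right)^{2} = \left(G + \left(5 + a\right)\right)^{2} = \left(5 + G + a\right)^{2}$)
$\frac{q{\left(-153,221 \right)} + \frac{-20087 + R}{-19182 + 8482}}{-19250 + 17693} = \frac{\left(5 + 221 - 153\right)^{2} + \frac{-20087 + 21385}{-19182 + 8482}}{-19250 + 17693} = \frac{73^{2} + \frac{1298}{-10700}}{-1557} = \left(5329 + 1298 \left(- \frac{1}{10700}\right)\right) \left(- \frac{1}{1557}\right) = \left(5329 - \frac{649}{5350}\right) \left(- \frac{1}{1557}\right) = \frac{28509501}{5350} \left(- \frac{1}{1557}\right) = - \frac{9503167}{2776650}$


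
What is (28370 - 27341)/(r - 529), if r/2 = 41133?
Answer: 1029/81737 ≈ 0.012589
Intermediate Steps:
r = 82266 (r = 2*41133 = 82266)
(28370 - 27341)/(r - 529) = (28370 - 27341)/(82266 - 529) = 1029/81737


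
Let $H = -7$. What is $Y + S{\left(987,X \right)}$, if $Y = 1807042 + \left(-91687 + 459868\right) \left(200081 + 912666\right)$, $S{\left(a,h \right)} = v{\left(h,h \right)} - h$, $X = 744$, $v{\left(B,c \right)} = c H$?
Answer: $409694104297$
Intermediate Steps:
$v{\left(B,c \right)} = - 7 c$ ($v{\left(B,c \right)} = c \left(-7\right) = - 7 c$)
$S{\left(a,h \right)} = - 8 h$ ($S{\left(a,h \right)} = - 7 h - h = - 8 h$)
$Y = 409694110249$ ($Y = 1807042 + 368181 \cdot 1112747 = 1807042 + 409692303207 = 409694110249$)
$Y + S{\left(987,X \right)} = 409694110249 - 5952 = 409694104297$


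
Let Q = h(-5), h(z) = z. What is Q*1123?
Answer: -5615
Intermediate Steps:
Q = -5
Q*1123 = -5*1123 = -5615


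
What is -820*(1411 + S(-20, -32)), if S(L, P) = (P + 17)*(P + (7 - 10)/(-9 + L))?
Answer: -44931080/29 ≈ -1.5493e+6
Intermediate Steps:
S(L, P) = (17 + P)*(P - 3/(-9 + L))
-820*(1411 + S(-20, -32)) = -820*(1411 + (-51 - 156*(-32) - 9*(-32)² - 20*(-32)² + 17*(-20)*(-32))/(-9 - 20)) = -820*(1411 + (-51 + 4992 - 9*1024 - 20*1024 + 10880)/(-29)) = -820*(1411 - (-51 + 4992 - 9216 - 20480 + 10880)/29) = -820*(1411 - 1/29*(-13875)) = -820*(1411 + 13875/29) = -820*54794/29 = -44931080/29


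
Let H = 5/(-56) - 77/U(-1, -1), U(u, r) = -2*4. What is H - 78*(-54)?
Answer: 118203/28 ≈ 4221.5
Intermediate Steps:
U(u, r) = -8
H = 267/28 (H = 5/(-56) - 77/(-8) = 5*(-1/56) - 77*(-⅛) = -5/56 + 77/8 = 267/28 ≈ 9.5357)
H - 78*(-54) = 267/28 - 78*(-54) = 267/28 + 4212 = 118203/28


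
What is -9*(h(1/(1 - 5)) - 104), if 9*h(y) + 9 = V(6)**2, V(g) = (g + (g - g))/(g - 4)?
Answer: 936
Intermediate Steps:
V(g) = g/(-4 + g) (V(g) = (g + 0)/(-4 + g) = g/(-4 + g))
h(y) = 0 (h(y) = -1 + (6/(-4 + 6))**2/9 = -1 + (6/2)**2/9 = -1 + (6*(1/2))**2/9 = -1 + (1/9)*3**2 = -1 + (1/9)*9 = -1 + 1 = 0)
-9*(h(1/(1 - 5)) - 104) = -9*(0 - 104) = -9*(-104) = 936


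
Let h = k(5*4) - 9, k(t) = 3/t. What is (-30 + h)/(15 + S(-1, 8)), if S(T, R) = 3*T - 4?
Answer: -777/160 ≈ -4.8562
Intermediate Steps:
S(T, R) = -4 + 3*T
h = -177/20 (h = 3/((5*4)) - 9 = 3/20 - 9 = -177/20 ≈ -8.8500)
(-30 + h)/(15 + S(-1, 8)) = (-30 - 177/20)/(15 + (-4 + 3*(-1))) = -777/(20*(15 + (-4 - 3))) = -777/(20*(15 - 7)) = -777/20/8 = -777/20*1/8 = -777/160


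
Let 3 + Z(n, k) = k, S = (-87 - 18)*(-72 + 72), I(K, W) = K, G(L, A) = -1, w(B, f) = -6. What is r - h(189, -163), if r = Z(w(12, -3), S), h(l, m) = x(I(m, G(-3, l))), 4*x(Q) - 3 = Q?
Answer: 37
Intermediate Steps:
x(Q) = ¾ + Q/4
h(l, m) = ¾ + m/4
S = 0 (S = -105*0 = 0)
Z(n, k) = -3 + k
r = -3 (r = -3 + 0 = -3)
r - h(189, -163) = -3 - (¾ + (¼)*(-163)) = -3 - (¾ - 163/4) = -3 - 1*(-40) = -3 + 40 = 37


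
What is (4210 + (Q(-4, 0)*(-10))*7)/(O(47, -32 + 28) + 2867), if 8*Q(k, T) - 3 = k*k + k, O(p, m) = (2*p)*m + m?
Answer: 16315/9948 ≈ 1.6400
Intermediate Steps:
O(p, m) = m + 2*m*p (O(p, m) = 2*m*p + m = m + 2*m*p)
Q(k, T) = 3/8 + k/8 + k²/8 (Q(k, T) = 3/8 + (k*k + k)/8 = 3/8 + (k² + k)/8 = 3/8 + (k + k²)/8 = 3/8 + (k/8 + k²/8) = 3/8 + k/8 + k²/8)
(4210 + (Q(-4, 0)*(-10))*7)/(O(47, -32 + 28) + 2867) = (4210 + ((3/8 + (⅛)*(-4) + (⅛)*(-4)²)*(-10))*7)/((-32 + 28)*(1 + 2*47) + 2867) = (4210 + ((3/8 - ½ + (⅛)*16)*(-10))*7)/(-4*(1 + 94) + 2867) = (4210 + ((3/8 - ½ + 2)*(-10))*7)/(-4*95 + 2867) = (4210 + ((15/8)*(-10))*7)/(-380 + 2867) = (4210 - 75/4*7)/2487 = (4210 - 525/4)*(1/2487) = (16315/4)*(1/2487) = 16315/9948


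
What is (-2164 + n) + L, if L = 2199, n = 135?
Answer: 170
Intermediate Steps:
(-2164 + n) + L = (-2164 + 135) + 2199 = -2029 + 2199 = 170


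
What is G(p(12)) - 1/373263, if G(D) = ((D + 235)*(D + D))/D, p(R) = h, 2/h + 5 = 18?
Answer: 2282129969/4852419 ≈ 470.31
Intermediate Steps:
h = 2/13 (h = 2/(-5 + 18) = 2/13 ≈ 0.15385)
p(R) = 2/13
G(D) = 470 + 2*D (G(D) = ((235 + D)*(2*D))/D = (2*D*(235 + D))/D = 470 + 2*D)
G(p(12)) - 1/373263 = (470 + 2*(2/13)) - 1/373263 = (470 + 4/13) - 1*1/373263 = 6114/13 - 1/373263 = 2282129969/4852419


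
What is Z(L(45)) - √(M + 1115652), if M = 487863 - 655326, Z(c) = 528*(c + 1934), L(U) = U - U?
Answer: 1021152 - √948189 ≈ 1.0202e+6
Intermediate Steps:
L(U) = 0
Z(c) = 1021152 + 528*c (Z(c) = 528*(1934 + c) = 1021152 + 528*c)
M = -167463
Z(L(45)) - √(M + 1115652) = (1021152 + 528*0) - √(-167463 + 1115652) = (1021152 + 0) - √948189 = 1021152 - √948189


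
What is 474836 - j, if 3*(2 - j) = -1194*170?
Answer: 407174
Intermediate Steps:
j = 67662 (j = 2 - (-398)*170 = 2 - ⅓*(-202980) = 2 + 67660 = 67662)
474836 - j = 474836 - 1*67662 = 474836 - 67662 = 407174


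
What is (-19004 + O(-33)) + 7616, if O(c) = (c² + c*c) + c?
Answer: -9243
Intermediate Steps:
O(c) = c + 2*c² (O(c) = (c² + c²) + c = 2*c² + c = c + 2*c²)
(-19004 + O(-33)) + 7616 = (-19004 - 33*(1 + 2*(-33))) + 7616 = (-19004 - 33*(1 - 66)) + 7616 = (-19004 - 33*(-65)) + 7616 = (-19004 + 2145) + 7616 = -16859 + 7616 = -9243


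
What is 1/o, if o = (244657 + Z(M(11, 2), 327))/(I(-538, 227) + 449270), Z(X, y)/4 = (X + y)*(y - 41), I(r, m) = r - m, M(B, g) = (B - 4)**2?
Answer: 448505/674801 ≈ 0.66465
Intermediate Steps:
M(B, g) = (-4 + B)**2
Z(X, y) = 4*(-41 + y)*(X + y) (Z(X, y) = 4*((X + y)*(y - 41)) = 4*((X + y)*(-41 + y)) = 4*((-41 + y)*(X + y)) = 4*(-41 + y)*(X + y))
o = 674801/448505 (o = (244657 + (-164*(-4 + 11)**2 - 164*327 + 4*327**2 + 4*(-4 + 11)**2*327))/((-538 - 1*227) + 449270) = (244657 + (-164*7**2 - 53628 + 4*106929 + 4*7**2*327))/((-538 - 227) + 449270) = (244657 + (-164*49 - 53628 + 427716 + 4*49*327))/(-765 + 449270) = (244657 + (-8036 - 53628 + 427716 + 64092))/448505 = (244657 + 430144)*(1/448505) = 674801*(1/448505) = 674801/448505 ≈ 1.5046)
1/o = 1/(674801/448505) = 448505/674801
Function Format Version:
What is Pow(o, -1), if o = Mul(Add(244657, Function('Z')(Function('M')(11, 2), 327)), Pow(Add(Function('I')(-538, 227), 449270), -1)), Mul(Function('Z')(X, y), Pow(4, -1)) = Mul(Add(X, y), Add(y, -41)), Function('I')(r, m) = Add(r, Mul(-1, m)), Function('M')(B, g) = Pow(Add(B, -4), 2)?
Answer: Rational(448505, 674801) ≈ 0.66465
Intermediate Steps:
Function('M')(B, g) = Pow(Add(-4, B), 2)
Function('Z')(X, y) = Mul(4, Add(-41, y), Add(X, y)) (Function('Z')(X, y) = Mul(4, Mul(Add(X, y), Add(y, -41))) = Mul(4, Mul(Add(X, y), Add(-41, y))) = Mul(4, Mul(Add(-41, y), Add(X, y))) = Mul(4, Add(-41, y), Add(X, y)))
o = Rational(674801, 448505) (o = Mul(Add(244657, Add(Mul(-164, Pow(Add(-4, 11), 2)), Mul(-164, 327), Mul(4, Pow(327, 2)), Mul(4, Pow(Add(-4, 11), 2), 327))), Pow(Add(Add(-538, Mul(-1, 227)), 449270), -1)) = Mul(Add(244657, Add(Mul(-164, Pow(7, 2)), -53628, Mul(4, 106929), Mul(4, Pow(7, 2), 327))), Pow(Add(Add(-538, -227), 449270), -1)) = Mul(Add(244657, Add(Mul(-164, 49), -53628, 427716, Mul(4, 49, 327))), Pow(Add(-765, 449270), -1)) = Mul(Add(244657, Add(-8036, -53628, 427716, 64092)), Pow(448505, -1)) = Mul(Add(244657, 430144), Rational(1, 448505)) = Mul(674801, Rational(1, 448505)) = Rational(674801, 448505) ≈ 1.5046)
Pow(o, -1) = Pow(Rational(674801, 448505), -1) = Rational(448505, 674801)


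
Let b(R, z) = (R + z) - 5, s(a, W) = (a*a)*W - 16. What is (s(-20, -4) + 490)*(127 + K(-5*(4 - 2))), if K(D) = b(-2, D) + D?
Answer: -112600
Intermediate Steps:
s(a, W) = -16 + W*a² (s(a, W) = a²*W - 16 = W*a² - 16 = -16 + W*a²)
b(R, z) = -5 + R + z
K(D) = -7 + 2*D (K(D) = (-5 - 2 + D) + D = (-7 + D) + D = -7 + 2*D)
(s(-20, -4) + 490)*(127 + K(-5*(4 - 2))) = ((-16 - 4*(-20)²) + 490)*(127 + (-7 + 2*(-5*(4 - 2)))) = ((-16 - 4*400) + 490)*(127 + (-7 + 2*(-5*2))) = ((-16 - 1600) + 490)*(127 + (-7 + 2*(-10))) = (-1616 + 490)*(127 + (-7 - 20)) = -1126*(127 - 27) = -1126*100 = -112600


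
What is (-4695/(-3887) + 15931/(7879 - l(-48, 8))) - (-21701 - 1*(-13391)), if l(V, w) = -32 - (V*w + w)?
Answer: 243485109572/29288545 ≈ 8313.3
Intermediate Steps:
l(V, w) = -32 - w - V*w (l(V, w) = -32 - (w + V*w) = -32 + (-w - V*w) = -32 - w - V*w)
(-4695/(-3887) + 15931/(7879 - l(-48, 8))) - (-21701 - 1*(-13391)) = (-4695/(-3887) + 15931/(7879 - (-32 - 1*8 - 1*(-48)*8))) - (-21701 - 1*(-13391)) = (-4695*(-1/3887) + 15931/(7879 - (-32 - 8 + 384))) - (-21701 + 13391) = (4695/3887 + 15931/(7879 - 1*344)) - 1*(-8310) = (4695/3887 + 15931/(7879 - 344)) + 8310 = (4695/3887 + 15931/7535) + 8310 = 97300622/29288545 + 8310 = 243485109572/29288545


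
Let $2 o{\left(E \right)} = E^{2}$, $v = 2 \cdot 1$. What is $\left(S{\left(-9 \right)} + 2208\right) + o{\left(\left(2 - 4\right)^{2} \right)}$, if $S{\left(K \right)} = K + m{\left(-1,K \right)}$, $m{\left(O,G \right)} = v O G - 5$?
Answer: $2220$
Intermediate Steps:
$v = 2$
$m{\left(O,G \right)} = -5 + 2 G O$ ($m{\left(O,G \right)} = 2 O G - 5 = 2 G O - 5 = -5 + 2 G O$)
$o{\left(E \right)} = \frac{E^{2}}{2}$
$S{\left(K \right)} = -5 - K$ ($S{\left(K \right)} = K + \left(-5 + 2 K \left(-1\right)\right) = K - \left(5 + 2 K\right) = -5 - K$)
$\left(S{\left(-9 \right)} + 2208\right) + o{\left(\left(2 - 4\right)^{2} \right)} = \left(\left(-5 - -9\right) + 2208\right) + \frac{\left(\left(2 - 4\right)^{2}\right)^{2}}{2} = \left(\left(-5 + 9\right) + 2208\right) + \frac{\left(\left(-2\right)^{2}\right)^{2}}{2} = \left(4 + 2208\right) + \frac{4^{2}}{2} = 2212 + \frac{1}{2} \cdot 16 = 2212 + 8 = 2220$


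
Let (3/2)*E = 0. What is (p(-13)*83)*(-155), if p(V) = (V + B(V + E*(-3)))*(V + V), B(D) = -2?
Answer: -5017350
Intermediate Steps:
E = 0 (E = (2/3)*0 = 0)
p(V) = 2*V*(-2 + V) (p(V) = (V - 2)*(V + V) = (-2 + V)*(2*V) = 2*V*(-2 + V))
(p(-13)*83)*(-155) = ((2*(-13)*(-2 - 13))*83)*(-155) = ((2*(-13)*(-15))*83)*(-155) = (390*83)*(-155) = 32370*(-155) = -5017350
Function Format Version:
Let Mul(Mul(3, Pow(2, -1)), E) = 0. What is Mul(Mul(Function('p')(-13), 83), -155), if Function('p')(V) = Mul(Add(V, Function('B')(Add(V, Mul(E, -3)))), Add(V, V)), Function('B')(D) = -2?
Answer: -5017350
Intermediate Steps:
E = 0 (E = Mul(Rational(2, 3), 0) = 0)
Function('p')(V) = Mul(2, V, Add(-2, V)) (Function('p')(V) = Mul(Add(V, -2), Add(V, V)) = Mul(Add(-2, V), Mul(2, V)) = Mul(2, V, Add(-2, V)))
Mul(Mul(Function('p')(-13), 83), -155) = Mul(Mul(Mul(2, -13, Add(-2, -13)), 83), -155) = Mul(Mul(Mul(2, -13, -15), 83), -155) = Mul(Mul(390, 83), -155) = Mul(32370, -155) = -5017350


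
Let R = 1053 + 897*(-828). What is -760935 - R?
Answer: -19272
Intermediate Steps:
R = -741663 (R = 1053 - 742716 = -741663)
-760935 - R = -760935 - 1*(-741663) = -760935 + 741663 = -19272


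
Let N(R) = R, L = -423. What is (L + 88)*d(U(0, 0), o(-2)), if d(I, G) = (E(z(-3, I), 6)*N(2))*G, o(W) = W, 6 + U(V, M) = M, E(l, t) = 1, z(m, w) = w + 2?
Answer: 1340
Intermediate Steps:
z(m, w) = 2 + w
U(V, M) = -6 + M
d(I, G) = 2*G (d(I, G) = (1*2)*G = 2*G)
(L + 88)*d(U(0, 0), o(-2)) = (-423 + 88)*(2*(-2)) = -335*(-4) = 1340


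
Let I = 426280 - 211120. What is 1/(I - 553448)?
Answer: -1/338288 ≈ -2.9561e-6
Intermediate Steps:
I = 215160
1/(I - 553448) = 1/(215160 - 553448) = 1/(-338288) = -1/338288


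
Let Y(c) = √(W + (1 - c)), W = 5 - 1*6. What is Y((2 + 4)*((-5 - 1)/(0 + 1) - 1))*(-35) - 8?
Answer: -8 - 35*√42 ≈ -234.83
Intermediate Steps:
W = -1 (W = 5 - 6 = -1)
Y(c) = √(-c) (Y(c) = √(-1 + (1 - c)) = √(-c))
Y((2 + 4)*((-5 - 1)/(0 + 1) - 1))*(-35) - 8 = √(-(2 + 4)*((-5 - 1)/(0 + 1) - 1))*(-35) - 8 = √(-6*(-6/1 - 1))*(-35) - 8 = √(-6*(-6*1 - 1))*(-35) - 8 = √(-6*(-6 - 1))*(-35) - 8 = √(-6*(-7))*(-35) - 8 = √(-1*(-42))*(-35) - 8 = √42*(-35) - 8 = -35*√42 - 8 = -8 - 35*√42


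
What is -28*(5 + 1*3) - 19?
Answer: -243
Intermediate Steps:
-28*(5 + 1*3) - 19 = -28*(5 + 3) - 19 = -28*8 - 19 = -224 - 19 = -243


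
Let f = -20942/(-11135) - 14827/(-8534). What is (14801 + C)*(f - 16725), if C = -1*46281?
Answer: 294239400487788/558977 ≈ 5.2639e+8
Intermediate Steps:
f = 20224569/5589770 (f = -20942*(-1/11135) - 14827*(-1/8534) = 20942/11135 + 14827/8534 = 20224569/5589770 ≈ 3.6181)
C = -46281
(14801 + C)*(f - 16725) = (14801 - 46281)*(20224569/5589770 - 16725) = -31480*(-93468678681/5589770) = 294239400487788/558977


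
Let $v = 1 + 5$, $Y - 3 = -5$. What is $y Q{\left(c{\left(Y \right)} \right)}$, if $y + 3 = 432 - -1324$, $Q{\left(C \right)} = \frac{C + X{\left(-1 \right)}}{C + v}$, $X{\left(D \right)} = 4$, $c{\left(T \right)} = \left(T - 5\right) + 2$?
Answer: $-1753$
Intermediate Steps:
$Y = -2$ ($Y = 3 - 5 = -2$)
$c{\left(T \right)} = -3 + T$ ($c{\left(T \right)} = \left(-5 + T\right) + 2 = -3 + T$)
$v = 6$
$Q{\left(C \right)} = \frac{4 + C}{6 + C}$ ($Q{\left(C \right)} = \frac{C + 4}{C + 6} = \frac{4 + C}{6 + C}$)
$y = 1753$ ($y = -3 + \left(432 - -1324\right) = -3 + \left(432 + 1324\right) = -3 + 1756 = 1753$)
$y Q{\left(c{\left(Y \right)} \right)} = 1753 \frac{4 - 5}{6 - 5} = 1753 \cdot 1^{-1} \left(-1\right) = 1753 \cdot 1 \left(-1\right) = 1753 \left(-1\right) = -1753$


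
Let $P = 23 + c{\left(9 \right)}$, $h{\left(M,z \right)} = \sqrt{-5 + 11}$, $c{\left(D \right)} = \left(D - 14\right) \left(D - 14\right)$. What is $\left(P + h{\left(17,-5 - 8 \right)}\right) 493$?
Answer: $23664 + 493 \sqrt{6} \approx 24872.0$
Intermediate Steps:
$c{\left(D \right)} = \left(-14 + D\right)^{2}$ ($c{\left(D \right)} = \left(-14 + D\right) \left(-14 + D\right) = \left(-14 + D\right)^{2}$)
$h{\left(M,z \right)} = \sqrt{6}$
$P = 48$ ($P = 23 + \left(-14 + 9\right)^{2} = 23 + \left(-5\right)^{2} = 23 + 25 = 48$)
$\left(P + h{\left(17,-5 - 8 \right)}\right) 493 = \left(48 + \sqrt{6}\right) 493 = 23664 + 493 \sqrt{6}$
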